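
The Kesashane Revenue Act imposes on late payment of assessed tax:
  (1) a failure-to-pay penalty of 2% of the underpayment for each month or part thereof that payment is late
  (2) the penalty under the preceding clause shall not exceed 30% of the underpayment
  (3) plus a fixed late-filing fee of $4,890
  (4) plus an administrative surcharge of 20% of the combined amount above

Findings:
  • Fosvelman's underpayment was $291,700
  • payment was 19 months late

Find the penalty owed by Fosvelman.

$110,880

Accrued rate: 2% × 19 = 38%, capped at 30% → 30%
Failure-to-pay penalty: 30% of $291,700 = $87,510
Penalty before surcharge: $87,510 + $4,890 = $92,400
Administrative surcharge: 20% of $92,400 = $18,480
Total penalty: $92,400 + $18,480 = $110,880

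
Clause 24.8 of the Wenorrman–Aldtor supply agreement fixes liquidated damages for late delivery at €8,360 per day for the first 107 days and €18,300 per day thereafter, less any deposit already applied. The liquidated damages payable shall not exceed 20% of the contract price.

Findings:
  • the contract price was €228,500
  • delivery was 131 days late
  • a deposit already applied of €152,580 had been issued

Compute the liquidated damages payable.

€45,700

First 107 days: 107 × €8,360 = €894,520
Remaining days: (131 − 107) × €18,300 = €439,200
Accrued per-day damages: €894,520 + €439,200 = €1,333,720
Less deposit already applied: €1,333,720 − €152,580 = €1,181,140
Cap: 20% of €228,500 = €45,700
Cap at €45,700: €1,181,140 exceeds the cap → €45,700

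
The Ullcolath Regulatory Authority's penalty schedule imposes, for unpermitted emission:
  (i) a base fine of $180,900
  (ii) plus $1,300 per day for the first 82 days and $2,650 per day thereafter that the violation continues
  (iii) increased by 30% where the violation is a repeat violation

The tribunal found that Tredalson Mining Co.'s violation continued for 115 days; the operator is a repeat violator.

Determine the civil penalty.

First 82 days: 82 × $1,300 = $106,600
Remaining days: (115 − 82) × $2,650 = $87,450
Per-day component: $106,600 + $87,450 = $194,050
Base plus per-day: $180,900 + $194,050 = $374,950
Enhancement: 30% of $374,950 = $112,485
Enhanced fine: $374,950 + $112,485 = $487,435

Civil penalty: $487,435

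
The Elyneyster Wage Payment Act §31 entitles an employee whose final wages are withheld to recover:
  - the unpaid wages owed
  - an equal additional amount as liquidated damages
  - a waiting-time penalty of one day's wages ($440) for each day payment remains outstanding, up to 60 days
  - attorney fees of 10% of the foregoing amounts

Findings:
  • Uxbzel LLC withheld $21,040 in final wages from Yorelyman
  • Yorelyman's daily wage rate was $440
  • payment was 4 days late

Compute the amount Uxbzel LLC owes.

Total award: $48,224

Liquidated damages (equal amount): $21,040
Penalty days: min(4, 60) = 4
Waiting-time penalty: 4 × $440 = $1,760
Subtotal: $21,040 + $21,040 + $1,760 = $43,840
Attorney fees: 10% of $43,840 = $4,384
Total award: $43,840 + $4,384 = $48,224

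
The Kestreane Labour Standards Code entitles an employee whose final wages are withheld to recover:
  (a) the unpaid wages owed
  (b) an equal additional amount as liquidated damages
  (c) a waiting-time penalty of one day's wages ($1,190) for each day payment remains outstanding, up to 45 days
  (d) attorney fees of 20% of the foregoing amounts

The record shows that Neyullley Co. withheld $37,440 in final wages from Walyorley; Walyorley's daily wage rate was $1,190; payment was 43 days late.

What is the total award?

$151,260

Liquidated damages (equal amount): $37,440
Penalty days: min(43, 45) = 43
Waiting-time penalty: 43 × $1,190 = $51,170
Subtotal: $37,440 + $37,440 + $51,170 = $126,050
Attorney fees: 20% of $126,050 = $25,210
Total award: $126,050 + $25,210 = $151,260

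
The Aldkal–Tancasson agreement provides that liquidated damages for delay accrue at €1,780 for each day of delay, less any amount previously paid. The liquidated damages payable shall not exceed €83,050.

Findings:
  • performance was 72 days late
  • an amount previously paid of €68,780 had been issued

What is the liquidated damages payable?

Per-day damages: 72 × €1,780 = €128,160
Less amount previously paid: €128,160 − €68,780 = €59,380
Cap at €83,050: €59,380 is within the cap, no reduction.

€59,380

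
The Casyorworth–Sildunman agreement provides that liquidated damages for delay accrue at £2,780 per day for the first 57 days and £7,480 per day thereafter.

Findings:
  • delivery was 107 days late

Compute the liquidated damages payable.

First 57 days: 57 × £2,780 = £158,460
Remaining days: (107 − 57) × £7,480 = £374,000
Accrued per-day damages: £158,460 + £374,000 = £532,460

£532,460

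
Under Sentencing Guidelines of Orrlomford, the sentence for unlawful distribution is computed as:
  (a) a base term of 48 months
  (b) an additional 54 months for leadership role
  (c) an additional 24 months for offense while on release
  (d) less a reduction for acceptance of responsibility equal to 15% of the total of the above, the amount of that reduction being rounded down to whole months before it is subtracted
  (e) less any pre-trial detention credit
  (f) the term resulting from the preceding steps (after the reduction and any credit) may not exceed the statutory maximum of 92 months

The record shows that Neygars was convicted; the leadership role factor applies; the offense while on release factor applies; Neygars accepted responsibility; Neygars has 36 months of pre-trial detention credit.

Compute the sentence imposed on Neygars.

72 months

Leadership role enhancement: +54 months
Offense while on release enhancement: +24 months
Adjusted term: 48 months + 54 months + 24 months = 126 months
Acceptance of responsibility reduction: 15% of 126 months = 18 months (rounded down)
After reduction: 126 − 18 = 108 months
Less pre-trial detention credit: 108 months − 36 months = 72 months
Cap at 92 months: 72 months is within the cap, no reduction.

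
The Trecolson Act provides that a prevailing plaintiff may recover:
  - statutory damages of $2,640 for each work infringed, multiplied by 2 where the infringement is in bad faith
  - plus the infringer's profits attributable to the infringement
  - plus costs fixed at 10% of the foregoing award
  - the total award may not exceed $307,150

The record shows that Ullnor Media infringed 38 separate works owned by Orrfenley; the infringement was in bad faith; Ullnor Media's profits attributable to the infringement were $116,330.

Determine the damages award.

$307,150

Statutory damages: 38 × $2,640 = $100,320
Doubled: 2 × $100,320 = $200,640
Combined award: $200,640 + $116,330 = $316,970
Costs: 10% of $316,970 = $31,697
Award plus costs: $316,970 + $31,697 = $348,667
Cap at $307,150: $348,667 exceeds the cap → $307,150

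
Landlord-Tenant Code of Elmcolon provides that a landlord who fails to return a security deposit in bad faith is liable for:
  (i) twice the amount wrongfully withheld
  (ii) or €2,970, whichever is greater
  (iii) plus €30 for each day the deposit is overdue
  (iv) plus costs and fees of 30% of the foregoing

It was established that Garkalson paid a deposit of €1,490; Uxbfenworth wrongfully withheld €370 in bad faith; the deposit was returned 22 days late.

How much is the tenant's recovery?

€4,719

Doubled: 2 × €370 = €740
Minimum €2,970: €740 is below the minimum → €2,970
Late-return penalty: 22 × €30 = €660
Damages plus late penalty: €2,970 + €660 = €3,630
Costs and fees: 30% of €3,630 = €1,089
Total recovery: €3,630 + €1,089 = €4,719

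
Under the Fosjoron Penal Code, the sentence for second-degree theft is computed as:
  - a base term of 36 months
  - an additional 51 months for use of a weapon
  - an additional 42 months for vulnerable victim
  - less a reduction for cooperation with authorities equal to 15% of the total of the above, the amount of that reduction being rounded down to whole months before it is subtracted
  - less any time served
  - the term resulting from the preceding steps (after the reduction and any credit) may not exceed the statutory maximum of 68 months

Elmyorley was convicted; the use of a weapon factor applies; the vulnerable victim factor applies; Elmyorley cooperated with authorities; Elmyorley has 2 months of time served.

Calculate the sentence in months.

68 months

Use of a weapon enhancement: +51 months
Vulnerable victim enhancement: +42 months
Adjusted term: 36 months + 51 months + 42 months = 129 months
Cooperation with authorities reduction: 15% of 129 months = 19 months (rounded down)
After reduction: 129 − 19 = 110 months
Less time served: 110 months − 2 months = 108 months
Cap at 68 months: 108 months exceeds the cap → 68 months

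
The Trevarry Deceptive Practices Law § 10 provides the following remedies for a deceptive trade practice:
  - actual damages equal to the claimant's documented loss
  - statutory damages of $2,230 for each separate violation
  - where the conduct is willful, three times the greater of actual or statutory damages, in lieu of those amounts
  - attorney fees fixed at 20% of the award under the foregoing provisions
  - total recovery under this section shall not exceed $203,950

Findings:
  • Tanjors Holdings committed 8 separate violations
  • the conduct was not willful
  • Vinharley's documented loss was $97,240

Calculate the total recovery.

Total recovery: $138,096

Statutory damages: 8 × $2,230 = $17,840
Conduct not willful: the in-lieu enhancement does not apply.
Actual plus statutory damages: $97,240 + $17,840 = $115,080
Attorney fees: 20% of $115,080 = $23,016
Total before cap: $115,080 + $23,016 = $138,096
Cap at $203,950: $138,096 is within the cap, no reduction.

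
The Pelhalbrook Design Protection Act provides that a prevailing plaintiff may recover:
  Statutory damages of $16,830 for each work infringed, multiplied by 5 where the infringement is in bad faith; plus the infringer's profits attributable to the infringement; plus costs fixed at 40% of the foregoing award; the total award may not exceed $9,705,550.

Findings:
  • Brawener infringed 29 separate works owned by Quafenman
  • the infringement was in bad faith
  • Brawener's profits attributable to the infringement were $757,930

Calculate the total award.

$4,477,592

Statutory damages: 29 × $16,830 = $488,070
Multiplied by 5: 5 × $488,070 = $2,440,350
Combined award: $2,440,350 + $757,930 = $3,198,280
Costs: 40% of $3,198,280 = $1,279,312
Award plus costs: $3,198,280 + $1,279,312 = $4,477,592
Cap at $9,705,550: $4,477,592 is within the cap, no reduction.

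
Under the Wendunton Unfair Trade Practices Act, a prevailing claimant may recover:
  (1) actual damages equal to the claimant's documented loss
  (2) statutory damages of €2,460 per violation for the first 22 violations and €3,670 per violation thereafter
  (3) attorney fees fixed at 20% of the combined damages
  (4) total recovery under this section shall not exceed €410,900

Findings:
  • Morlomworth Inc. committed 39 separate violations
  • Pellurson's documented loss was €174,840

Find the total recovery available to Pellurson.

Total recovery: €349,620

First 22 violations: 22 × €2,460 = €54,120
Remaining violations: (39 − 22) × €3,670 = €62,390
Statutory damages: €54,120 + €62,390 = €116,510
Combined damages: €174,840 + €116,510 = €291,350
Attorney fees: 20% of €291,350 = €58,270
Total before cap: €291,350 + €58,270 = €349,620
Cap at €410,900: €349,620 is within the cap, no reduction.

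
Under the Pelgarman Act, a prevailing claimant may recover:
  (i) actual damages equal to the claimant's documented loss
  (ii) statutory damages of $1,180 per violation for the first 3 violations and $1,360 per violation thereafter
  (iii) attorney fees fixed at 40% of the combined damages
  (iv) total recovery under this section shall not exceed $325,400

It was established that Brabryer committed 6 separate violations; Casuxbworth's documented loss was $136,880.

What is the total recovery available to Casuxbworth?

First 3 violations: 3 × $1,180 = $3,540
Remaining violations: (6 − 3) × $1,360 = $4,080
Statutory damages: $3,540 + $4,080 = $7,620
Combined damages: $136,880 + $7,620 = $144,500
Attorney fees: 40% of $144,500 = $57,800
Total before cap: $144,500 + $57,800 = $202,300
Cap at $325,400: $202,300 is within the cap, no reduction.

$202,300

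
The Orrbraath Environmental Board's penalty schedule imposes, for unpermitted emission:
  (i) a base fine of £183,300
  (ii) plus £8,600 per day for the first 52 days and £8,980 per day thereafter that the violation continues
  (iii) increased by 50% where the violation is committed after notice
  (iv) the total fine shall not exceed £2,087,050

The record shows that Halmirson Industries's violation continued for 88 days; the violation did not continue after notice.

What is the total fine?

£953,780

First 52 days: 52 × £8,600 = £447,200
Remaining days: (88 − 52) × £8,980 = £323,280
Per-day component: £447,200 + £323,280 = £770,480
Base plus per-day: £183,300 + £770,480 = £953,780
The violation did not continue after notice: no 50% increase.
Cap at £2,087,050: £953,780 is within the cap, no reduction.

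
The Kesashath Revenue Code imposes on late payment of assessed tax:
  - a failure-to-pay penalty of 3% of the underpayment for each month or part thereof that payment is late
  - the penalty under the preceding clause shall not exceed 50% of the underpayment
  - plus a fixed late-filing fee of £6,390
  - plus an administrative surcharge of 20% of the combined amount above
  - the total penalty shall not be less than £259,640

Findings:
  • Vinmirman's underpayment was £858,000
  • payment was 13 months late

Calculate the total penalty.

Accrued rate: 3% × 13 = 39%, capped at 50% → 39%
Failure-to-pay penalty: 39% of £858,000 = £334,620
Penalty before surcharge: £334,620 + £6,390 = £341,010
Administrative surcharge: 20% of £341,010 = £68,202
Total penalty: £341,010 + £68,202 = £409,212
Minimum £259,640: £409,212 meets the minimum, no increase.

£409,212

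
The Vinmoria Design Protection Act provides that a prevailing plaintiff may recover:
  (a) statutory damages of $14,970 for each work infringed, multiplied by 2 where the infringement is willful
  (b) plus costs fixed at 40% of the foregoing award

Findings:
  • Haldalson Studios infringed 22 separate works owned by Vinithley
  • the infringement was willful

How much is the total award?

$922,152

Statutory damages: 22 × $14,970 = $329,340
Doubled: 2 × $329,340 = $658,680
Costs: 40% of $658,680 = $263,472
Award plus costs: $658,680 + $263,472 = $922,152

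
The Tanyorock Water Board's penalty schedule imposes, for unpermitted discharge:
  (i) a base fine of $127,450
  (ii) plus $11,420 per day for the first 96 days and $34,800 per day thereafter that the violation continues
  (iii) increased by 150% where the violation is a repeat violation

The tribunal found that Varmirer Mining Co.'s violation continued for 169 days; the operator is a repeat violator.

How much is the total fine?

First 96 days: 96 × $11,420 = $1,096,320
Remaining days: (169 − 96) × $34,800 = $2,540,400
Per-day component: $1,096,320 + $2,540,400 = $3,636,720
Base plus per-day: $127,450 + $3,636,720 = $3,764,170
Enhancement: 150% of $3,764,170 = $5,646,255
Enhanced fine: $3,764,170 + $5,646,255 = $9,410,425

$9,410,425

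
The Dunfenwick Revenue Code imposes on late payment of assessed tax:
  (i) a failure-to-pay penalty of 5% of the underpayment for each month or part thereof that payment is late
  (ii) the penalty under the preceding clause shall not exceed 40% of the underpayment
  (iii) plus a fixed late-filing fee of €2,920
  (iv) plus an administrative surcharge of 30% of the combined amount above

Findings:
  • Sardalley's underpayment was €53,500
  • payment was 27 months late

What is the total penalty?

Accrued rate: 5% × 27 = 135%, capped at 40% → 40%
Failure-to-pay penalty: 40% of €53,500 = €21,400
Penalty before surcharge: €21,400 + €2,920 = €24,320
Administrative surcharge: 30% of €24,320 = €7,296
Total penalty: €24,320 + €7,296 = €31,616

€31,616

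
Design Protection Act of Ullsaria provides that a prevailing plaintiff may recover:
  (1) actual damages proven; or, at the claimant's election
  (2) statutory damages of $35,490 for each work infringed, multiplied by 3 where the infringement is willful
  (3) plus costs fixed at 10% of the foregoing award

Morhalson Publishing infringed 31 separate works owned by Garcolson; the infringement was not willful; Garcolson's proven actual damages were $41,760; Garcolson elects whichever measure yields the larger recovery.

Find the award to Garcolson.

$1,210,209

Statutory damages: 31 × $35,490 = $1,100,190
Infringement not willful: no ×3 enhancement.
Greater of actual damages ($41,760) or statutory damages ($1,100,190): $1,100,190
Costs: 10% of $1,100,190 = $110,019
Award plus costs: $1,100,190 + $110,019 = $1,210,209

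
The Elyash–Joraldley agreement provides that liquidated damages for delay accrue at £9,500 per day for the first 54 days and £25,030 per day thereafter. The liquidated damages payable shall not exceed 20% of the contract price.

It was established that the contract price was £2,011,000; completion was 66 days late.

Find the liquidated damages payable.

First 54 days: 54 × £9,500 = £513,000
Remaining days: (66 − 54) × £25,030 = £300,360
Accrued per-day damages: £513,000 + £300,360 = £813,360
Cap: 20% of £2,011,000 = £402,200
Cap at £402,200: £813,360 exceeds the cap → £402,200

£402,200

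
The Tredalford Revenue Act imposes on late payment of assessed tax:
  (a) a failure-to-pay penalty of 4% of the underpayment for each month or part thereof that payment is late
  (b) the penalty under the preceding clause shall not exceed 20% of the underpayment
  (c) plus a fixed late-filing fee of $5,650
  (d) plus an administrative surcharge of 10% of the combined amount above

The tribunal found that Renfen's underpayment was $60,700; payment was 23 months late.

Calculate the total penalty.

$19,569

Accrued rate: 4% × 23 = 92%, capped at 20% → 20%
Failure-to-pay penalty: 20% of $60,700 = $12,140
Penalty before surcharge: $12,140 + $5,650 = $17,790
Administrative surcharge: 10% of $17,790 = $1,779
Total penalty: $17,790 + $1,779 = $19,569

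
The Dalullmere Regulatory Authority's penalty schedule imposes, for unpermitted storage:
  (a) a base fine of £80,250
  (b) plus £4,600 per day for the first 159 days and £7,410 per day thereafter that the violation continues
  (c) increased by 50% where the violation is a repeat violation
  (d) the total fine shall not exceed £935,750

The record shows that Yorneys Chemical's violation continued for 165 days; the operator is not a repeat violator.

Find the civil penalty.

First 159 days: 159 × £4,600 = £731,400
Remaining days: (165 − 159) × £7,410 = £44,460
Per-day component: £731,400 + £44,460 = £775,860
Base plus per-day: £80,250 + £775,860 = £856,110
The operator is not a repeat violator: no 50% increase.
Cap at £935,750: £856,110 is within the cap, no reduction.

£856,110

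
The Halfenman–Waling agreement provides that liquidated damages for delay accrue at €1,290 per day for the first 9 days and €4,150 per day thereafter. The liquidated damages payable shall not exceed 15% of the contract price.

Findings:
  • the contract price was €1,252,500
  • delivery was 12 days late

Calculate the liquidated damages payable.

First 9 days: 9 × €1,290 = €11,610
Remaining days: (12 − 9) × €4,150 = €12,450
Accrued per-day damages: €11,610 + €12,450 = €24,060
Cap: 15% of €1,252,500 = €187,875
Cap at €187,875: €24,060 is within the cap, no reduction.

€24,060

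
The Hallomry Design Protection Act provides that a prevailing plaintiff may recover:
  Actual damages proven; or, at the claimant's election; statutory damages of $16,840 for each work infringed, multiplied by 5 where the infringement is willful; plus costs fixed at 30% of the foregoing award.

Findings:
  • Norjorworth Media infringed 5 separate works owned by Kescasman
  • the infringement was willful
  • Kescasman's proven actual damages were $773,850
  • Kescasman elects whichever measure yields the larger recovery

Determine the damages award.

Statutory damages: 5 × $16,840 = $84,200
Multiplied by 5: 5 × $84,200 = $421,000
Greater of actual damages ($773,850) or enhanced statutory damages ($421,000): $773,850
Costs: 30% of $773,850 = $232,155
Award plus costs: $773,850 + $232,155 = $1,006,005

$1,006,005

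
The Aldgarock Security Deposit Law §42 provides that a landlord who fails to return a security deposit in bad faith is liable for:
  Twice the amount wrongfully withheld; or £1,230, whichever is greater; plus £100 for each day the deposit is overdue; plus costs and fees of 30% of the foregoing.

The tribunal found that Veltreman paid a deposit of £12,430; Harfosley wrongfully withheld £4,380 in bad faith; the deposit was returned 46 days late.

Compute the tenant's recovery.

Doubled: 2 × £4,380 = £8,760
Minimum £1,230: £8,760 meets the minimum, no increase.
Late-return penalty: 46 × £100 = £4,600
Damages plus late penalty: £8,760 + £4,600 = £13,360
Costs and fees: 30% of £13,360 = £4,008
Total recovery: £13,360 + £4,008 = £17,368

£17,368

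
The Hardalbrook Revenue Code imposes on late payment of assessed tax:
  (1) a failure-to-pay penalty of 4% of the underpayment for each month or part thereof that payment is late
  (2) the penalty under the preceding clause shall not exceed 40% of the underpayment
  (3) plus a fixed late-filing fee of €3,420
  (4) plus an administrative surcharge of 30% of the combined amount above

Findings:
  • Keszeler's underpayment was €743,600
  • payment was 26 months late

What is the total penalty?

€391,118

Accrued rate: 4% × 26 = 104%, capped at 40% → 40%
Failure-to-pay penalty: 40% of €743,600 = €297,440
Penalty before surcharge: €297,440 + €3,420 = €300,860
Administrative surcharge: 30% of €300,860 = €90,258
Total penalty: €300,860 + €90,258 = €391,118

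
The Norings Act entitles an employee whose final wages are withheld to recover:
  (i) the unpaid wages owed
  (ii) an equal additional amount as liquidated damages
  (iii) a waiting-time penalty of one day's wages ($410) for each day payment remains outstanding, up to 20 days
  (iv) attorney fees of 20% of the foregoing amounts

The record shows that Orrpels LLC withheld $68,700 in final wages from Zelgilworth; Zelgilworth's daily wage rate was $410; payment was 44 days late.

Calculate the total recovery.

$174,720

Liquidated damages (equal amount): $68,700
Penalty days: min(44, 20) = 20
Waiting-time penalty: 20 × $410 = $8,200
Subtotal: $68,700 + $68,700 + $8,200 = $145,600
Attorney fees: 20% of $145,600 = $29,120
Total award: $145,600 + $29,120 = $174,720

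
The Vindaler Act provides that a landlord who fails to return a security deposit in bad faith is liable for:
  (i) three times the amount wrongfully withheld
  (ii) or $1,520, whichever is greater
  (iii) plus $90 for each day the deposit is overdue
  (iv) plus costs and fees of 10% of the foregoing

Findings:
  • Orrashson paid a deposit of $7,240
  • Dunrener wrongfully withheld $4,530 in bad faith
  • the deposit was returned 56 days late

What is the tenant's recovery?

Trebled: 3 × $4,530 = $13,590
Minimum $1,520: $13,590 meets the minimum, no increase.
Late-return penalty: 56 × $90 = $5,040
Damages plus late penalty: $13,590 + $5,040 = $18,630
Costs and fees: 10% of $18,630 = $1,863
Total recovery: $18,630 + $1,863 = $20,493

$20,493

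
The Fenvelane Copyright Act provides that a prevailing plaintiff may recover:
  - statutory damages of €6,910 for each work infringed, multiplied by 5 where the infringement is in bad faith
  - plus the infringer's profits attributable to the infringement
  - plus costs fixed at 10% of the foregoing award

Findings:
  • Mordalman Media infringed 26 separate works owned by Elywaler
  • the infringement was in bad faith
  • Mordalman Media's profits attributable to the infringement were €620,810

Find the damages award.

Statutory damages: 26 × €6,910 = €179,660
Multiplied by 5: 5 × €179,660 = €898,300
Combined award: €898,300 + €620,810 = €1,519,110
Costs: 10% of €1,519,110 = €151,911
Award plus costs: €1,519,110 + €151,911 = €1,671,021

€1,671,021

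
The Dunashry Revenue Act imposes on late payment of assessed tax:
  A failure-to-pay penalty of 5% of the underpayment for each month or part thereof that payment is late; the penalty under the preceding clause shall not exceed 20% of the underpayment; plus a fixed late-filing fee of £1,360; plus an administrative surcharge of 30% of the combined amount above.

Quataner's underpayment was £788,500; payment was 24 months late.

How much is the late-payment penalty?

Accrued rate: 5% × 24 = 120%, capped at 20% → 20%
Failure-to-pay penalty: 20% of £788,500 = £157,700
Penalty before surcharge: £157,700 + £1,360 = £159,060
Administrative surcharge: 30% of £159,060 = £47,718
Total penalty: £159,060 + £47,718 = £206,778

Penalty: £206,778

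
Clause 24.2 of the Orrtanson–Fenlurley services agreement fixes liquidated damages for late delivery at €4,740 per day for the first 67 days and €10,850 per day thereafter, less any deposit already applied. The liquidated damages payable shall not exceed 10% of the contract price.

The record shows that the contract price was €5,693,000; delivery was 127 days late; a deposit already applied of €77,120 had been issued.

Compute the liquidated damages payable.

€569,300

First 67 days: 67 × €4,740 = €317,580
Remaining days: (127 − 67) × €10,850 = €651,000
Accrued per-day damages: €317,580 + €651,000 = €968,580
Less deposit already applied: €968,580 − €77,120 = €891,460
Cap: 10% of €5,693,000 = €569,300
Cap at €569,300: €891,460 exceeds the cap → €569,300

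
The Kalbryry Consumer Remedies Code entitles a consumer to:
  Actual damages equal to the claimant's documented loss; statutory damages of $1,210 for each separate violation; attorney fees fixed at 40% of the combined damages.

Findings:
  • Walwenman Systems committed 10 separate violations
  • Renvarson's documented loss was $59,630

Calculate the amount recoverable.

Statutory damages: 10 × $1,210 = $12,100
Combined damages: $59,630 + $12,100 = $71,730
Attorney fees: 40% of $71,730 = $28,692
Total recovery: $71,730 + $28,692 = $100,422

$100,422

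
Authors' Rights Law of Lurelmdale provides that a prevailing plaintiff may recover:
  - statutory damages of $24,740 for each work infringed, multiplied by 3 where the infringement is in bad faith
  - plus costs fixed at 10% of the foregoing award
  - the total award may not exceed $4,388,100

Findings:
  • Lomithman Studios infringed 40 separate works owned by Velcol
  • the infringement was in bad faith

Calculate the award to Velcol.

$3,265,680

Statutory damages: 40 × $24,740 = $989,600
Trebled: 3 × $989,600 = $2,968,800
Costs: 10% of $2,968,800 = $296,880
Award plus costs: $2,968,800 + $296,880 = $3,265,680
Cap at $4,388,100: $3,265,680 is within the cap, no reduction.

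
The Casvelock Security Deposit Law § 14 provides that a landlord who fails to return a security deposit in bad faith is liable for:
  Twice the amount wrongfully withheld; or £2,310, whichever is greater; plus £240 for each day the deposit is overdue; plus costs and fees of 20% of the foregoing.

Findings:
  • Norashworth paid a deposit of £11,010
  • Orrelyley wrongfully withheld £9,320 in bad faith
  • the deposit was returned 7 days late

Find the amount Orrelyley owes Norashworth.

£24,384

Doubled: 2 × £9,320 = £18,640
Minimum £2,310: £18,640 meets the minimum, no increase.
Late-return penalty: 7 × £240 = £1,680
Damages plus late penalty: £18,640 + £1,680 = £20,320
Costs and fees: 20% of £20,320 = £4,064
Total recovery: £20,320 + £4,064 = £24,384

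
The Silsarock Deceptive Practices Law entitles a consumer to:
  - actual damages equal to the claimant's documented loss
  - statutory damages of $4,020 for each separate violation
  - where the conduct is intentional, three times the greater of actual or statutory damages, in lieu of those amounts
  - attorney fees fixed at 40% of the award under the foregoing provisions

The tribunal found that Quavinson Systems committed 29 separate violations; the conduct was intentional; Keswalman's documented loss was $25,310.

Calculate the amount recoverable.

$489,636

Statutory damages: 29 × $4,020 = $116,580
Greater of actual damages ($25,310) or statutory damages ($116,580): $116,580
Trebled: 3 × $116,580 = $349,740
Attorney fees: 40% of $349,740 = $139,896
Total recovery: $349,740 + $139,896 = $489,636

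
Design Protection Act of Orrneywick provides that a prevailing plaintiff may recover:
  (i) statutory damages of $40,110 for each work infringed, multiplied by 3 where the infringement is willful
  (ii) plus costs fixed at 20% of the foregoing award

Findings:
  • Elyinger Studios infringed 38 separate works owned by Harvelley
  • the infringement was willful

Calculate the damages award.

Award: $5,487,048

Statutory damages: 38 × $40,110 = $1,524,180
Trebled: 3 × $1,524,180 = $4,572,540
Costs: 20% of $4,572,540 = $914,508
Award plus costs: $4,572,540 + $914,508 = $5,487,048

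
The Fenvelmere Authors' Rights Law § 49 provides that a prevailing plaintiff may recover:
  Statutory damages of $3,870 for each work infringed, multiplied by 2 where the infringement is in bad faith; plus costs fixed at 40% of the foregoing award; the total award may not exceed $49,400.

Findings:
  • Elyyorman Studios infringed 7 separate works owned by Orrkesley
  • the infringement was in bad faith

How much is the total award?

Award: $49,400

Statutory damages: 7 × $3,870 = $27,090
Doubled: 2 × $27,090 = $54,180
Costs: 40% of $54,180 = $21,672
Award plus costs: $54,180 + $21,672 = $75,852
Cap at $49,400: $75,852 exceeds the cap → $49,400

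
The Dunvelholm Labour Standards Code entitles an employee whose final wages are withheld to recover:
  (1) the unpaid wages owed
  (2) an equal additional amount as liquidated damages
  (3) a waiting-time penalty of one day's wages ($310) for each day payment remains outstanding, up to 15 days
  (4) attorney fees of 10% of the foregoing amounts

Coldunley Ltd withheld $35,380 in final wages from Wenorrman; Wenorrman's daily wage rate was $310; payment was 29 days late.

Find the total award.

Total award: $82,951

Liquidated damages (equal amount): $35,380
Penalty days: min(29, 15) = 15
Waiting-time penalty: 15 × $310 = $4,650
Subtotal: $35,380 + $35,380 + $4,650 = $75,410
Attorney fees: 10% of $75,410 = $7,541
Total award: $75,410 + $7,541 = $82,951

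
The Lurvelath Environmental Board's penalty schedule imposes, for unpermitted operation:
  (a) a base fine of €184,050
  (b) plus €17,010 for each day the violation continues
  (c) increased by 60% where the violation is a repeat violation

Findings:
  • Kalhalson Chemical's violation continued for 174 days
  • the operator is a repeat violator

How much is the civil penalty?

Civil penalty: €5,030,064

Per-day component: 174 × €17,010 = €2,959,740
Base plus per-day: €184,050 + €2,959,740 = €3,143,790
Enhancement: 60% of €3,143,790 = €1,886,274
Enhanced fine: €3,143,790 + €1,886,274 = €5,030,064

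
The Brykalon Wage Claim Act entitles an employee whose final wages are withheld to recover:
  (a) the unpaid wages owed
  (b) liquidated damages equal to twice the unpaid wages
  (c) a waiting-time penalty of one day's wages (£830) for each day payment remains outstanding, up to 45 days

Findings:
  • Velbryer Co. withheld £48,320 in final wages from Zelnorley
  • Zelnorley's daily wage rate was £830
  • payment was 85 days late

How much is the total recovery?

£182,310

Doubled: 2 × £48,320 = £96,640
Penalty days: min(85, 45) = 45
Waiting-time penalty: 45 × £830 = £37,350
Total award: £48,320 + £96,640 + £37,350 = £182,310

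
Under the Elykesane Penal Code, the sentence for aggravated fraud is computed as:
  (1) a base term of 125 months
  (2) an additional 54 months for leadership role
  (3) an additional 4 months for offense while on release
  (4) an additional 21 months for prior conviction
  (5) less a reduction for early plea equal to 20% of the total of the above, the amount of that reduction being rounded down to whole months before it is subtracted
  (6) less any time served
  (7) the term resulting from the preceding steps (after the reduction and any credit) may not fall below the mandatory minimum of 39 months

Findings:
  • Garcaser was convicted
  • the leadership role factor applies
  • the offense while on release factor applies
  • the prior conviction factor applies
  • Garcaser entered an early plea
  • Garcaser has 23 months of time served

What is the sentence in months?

Leadership role enhancement: +54 months
Offense while on release enhancement: +4 months
Prior conviction enhancement: +21 months
Adjusted term: 125 months + 54 months + 4 months + 21 months = 204 months
Early plea reduction: 20% of 204 months = 40 months (rounded down)
After reduction: 204 − 40 = 164 months
Less time served: 164 months − 23 months = 141 months
Minimum 39 months: 141 months meets the minimum, no increase.

Sentence: 141 months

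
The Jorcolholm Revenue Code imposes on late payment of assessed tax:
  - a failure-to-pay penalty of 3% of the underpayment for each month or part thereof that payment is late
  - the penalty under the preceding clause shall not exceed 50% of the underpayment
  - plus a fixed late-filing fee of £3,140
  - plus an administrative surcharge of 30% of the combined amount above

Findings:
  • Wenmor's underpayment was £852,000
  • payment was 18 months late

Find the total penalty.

Accrued rate: 3% × 18 = 54%, capped at 50% → 50%
Failure-to-pay penalty: 50% of £852,000 = £426,000
Penalty before surcharge: £426,000 + £3,140 = £429,140
Administrative surcharge: 30% of £429,140 = £128,742
Total penalty: £429,140 + £128,742 = £557,882

£557,882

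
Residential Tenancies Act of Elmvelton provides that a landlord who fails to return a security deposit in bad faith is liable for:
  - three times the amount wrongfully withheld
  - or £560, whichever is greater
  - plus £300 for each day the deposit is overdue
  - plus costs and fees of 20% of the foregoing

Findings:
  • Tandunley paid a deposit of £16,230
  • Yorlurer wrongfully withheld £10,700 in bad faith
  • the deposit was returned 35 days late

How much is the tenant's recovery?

£51,120

Trebled: 3 × £10,700 = £32,100
Minimum £560: £32,100 meets the minimum, no increase.
Late-return penalty: 35 × £300 = £10,500
Damages plus late penalty: £32,100 + £10,500 = £42,600
Costs and fees: 20% of £42,600 = £8,520
Total recovery: £42,600 + £8,520 = £51,120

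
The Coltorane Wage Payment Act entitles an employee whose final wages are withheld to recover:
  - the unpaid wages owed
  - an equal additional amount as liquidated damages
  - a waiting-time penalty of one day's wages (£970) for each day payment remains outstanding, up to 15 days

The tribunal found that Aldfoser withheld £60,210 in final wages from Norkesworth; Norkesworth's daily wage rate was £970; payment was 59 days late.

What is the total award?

Liquidated damages (equal amount): £60,210
Penalty days: min(59, 15) = 15
Waiting-time penalty: 15 × £970 = £14,550
Total award: £60,210 + £60,210 + £14,550 = £134,970

£134,970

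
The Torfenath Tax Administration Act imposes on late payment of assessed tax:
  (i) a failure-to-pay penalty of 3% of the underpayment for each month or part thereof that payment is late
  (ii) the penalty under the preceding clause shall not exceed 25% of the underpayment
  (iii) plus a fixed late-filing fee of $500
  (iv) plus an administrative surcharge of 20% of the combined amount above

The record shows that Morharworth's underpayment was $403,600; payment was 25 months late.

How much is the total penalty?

Accrued rate: 3% × 25 = 75%, capped at 25% → 25%
Failure-to-pay penalty: 25% of $403,600 = $100,900
Penalty before surcharge: $100,900 + $500 = $101,400
Administrative surcharge: 20% of $101,400 = $20,280
Total penalty: $101,400 + $20,280 = $121,680

$121,680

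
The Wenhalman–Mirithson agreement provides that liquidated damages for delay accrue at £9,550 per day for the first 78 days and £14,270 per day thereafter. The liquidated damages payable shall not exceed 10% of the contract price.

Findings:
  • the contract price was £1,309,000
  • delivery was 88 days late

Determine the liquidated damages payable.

First 78 days: 78 × £9,550 = £744,900
Remaining days: (88 − 78) × £14,270 = £142,700
Accrued per-day damages: £744,900 + £142,700 = £887,600
Cap: 10% of £1,309,000 = £130,900
Cap at £130,900: £887,600 exceeds the cap → £130,900

£130,900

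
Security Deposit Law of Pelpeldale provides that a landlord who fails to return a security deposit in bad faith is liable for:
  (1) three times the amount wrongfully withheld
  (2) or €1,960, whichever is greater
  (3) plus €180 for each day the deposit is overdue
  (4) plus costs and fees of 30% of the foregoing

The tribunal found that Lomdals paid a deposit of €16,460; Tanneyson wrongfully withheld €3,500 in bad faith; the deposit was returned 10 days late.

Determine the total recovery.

Trebled: 3 × €3,500 = €10,500
Minimum €1,960: €10,500 meets the minimum, no increase.
Late-return penalty: 10 × €180 = €1,800
Damages plus late penalty: €10,500 + €1,800 = €12,300
Costs and fees: 30% of €12,300 = €3,690
Total recovery: €12,300 + €3,690 = €15,990

€15,990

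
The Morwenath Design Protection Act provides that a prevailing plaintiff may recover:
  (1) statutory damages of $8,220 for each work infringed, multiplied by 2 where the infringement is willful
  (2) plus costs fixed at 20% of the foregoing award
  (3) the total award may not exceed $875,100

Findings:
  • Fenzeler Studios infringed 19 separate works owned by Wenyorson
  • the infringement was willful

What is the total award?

Statutory damages: 19 × $8,220 = $156,180
Doubled: 2 × $156,180 = $312,360
Costs: 20% of $312,360 = $62,472
Award plus costs: $312,360 + $62,472 = $374,832
Cap at $875,100: $374,832 is within the cap, no reduction.

$374,832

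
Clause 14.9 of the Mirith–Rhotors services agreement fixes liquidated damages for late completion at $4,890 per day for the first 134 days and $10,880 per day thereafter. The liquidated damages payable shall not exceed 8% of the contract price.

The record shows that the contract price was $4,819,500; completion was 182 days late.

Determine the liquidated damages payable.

First 134 days: 134 × $4,890 = $655,260
Remaining days: (182 − 134) × $10,880 = $522,240
Accrued per-day damages: $655,260 + $522,240 = $1,177,500
Cap: 8% of $4,819,500 = $385,560
Cap at $385,560: $1,177,500 exceeds the cap → $385,560

$385,560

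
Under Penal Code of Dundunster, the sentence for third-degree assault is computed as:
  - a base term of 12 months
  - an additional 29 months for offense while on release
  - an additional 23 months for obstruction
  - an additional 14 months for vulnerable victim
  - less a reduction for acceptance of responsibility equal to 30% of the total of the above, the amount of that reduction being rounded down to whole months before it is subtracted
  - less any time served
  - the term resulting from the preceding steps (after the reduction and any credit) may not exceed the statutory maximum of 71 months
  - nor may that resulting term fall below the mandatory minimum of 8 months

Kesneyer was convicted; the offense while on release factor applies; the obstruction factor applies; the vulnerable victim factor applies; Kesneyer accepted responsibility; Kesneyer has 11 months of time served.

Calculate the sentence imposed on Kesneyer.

44 months

Offense while on release enhancement: +29 months
Obstruction enhancement: +23 months
Vulnerable victim enhancement: +14 months
Adjusted term: 12 months + 29 months + 23 months + 14 months = 78 months
Acceptance of responsibility reduction: 30% of 78 months = 23 months (rounded down)
After reduction: 78 − 23 = 55 months
Less time served: 55 months − 11 months = 44 months
Cap at 71 months: 44 months is within the cap, no reduction.
Minimum 8 months: 44 months meets the minimum, no increase.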